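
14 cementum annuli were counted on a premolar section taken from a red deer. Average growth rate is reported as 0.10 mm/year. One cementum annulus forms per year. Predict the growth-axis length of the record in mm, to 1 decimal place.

1.4 mm

The record spans 14 years at 0.10 mm per year.
Predicted length = 0.10 mm/year × 14 years = 1.4 mm.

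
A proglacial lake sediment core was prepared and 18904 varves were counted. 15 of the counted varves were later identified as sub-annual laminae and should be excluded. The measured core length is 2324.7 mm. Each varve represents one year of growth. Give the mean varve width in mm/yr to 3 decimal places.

True varve count = 18904 − 15 = 18889.
Extension rate ≈ 2324.7 / 18889 = 0.123 mm/yr.

0.123 mm/yr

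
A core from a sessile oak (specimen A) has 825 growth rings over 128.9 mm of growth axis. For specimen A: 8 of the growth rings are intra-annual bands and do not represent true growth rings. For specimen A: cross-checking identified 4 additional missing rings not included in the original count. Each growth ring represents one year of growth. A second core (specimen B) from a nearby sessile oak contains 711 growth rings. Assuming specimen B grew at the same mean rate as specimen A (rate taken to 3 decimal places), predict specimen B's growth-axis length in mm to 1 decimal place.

111.6 mm

Specimen A: adjusted count: 825 − 8 + 4 = 821 growth rings.
A: 128.9 mm over 821 years gives 128.9 / 821 ≈ 0.157 mm per year.
Length of B = 0.157 × 711 = 111.6 mm.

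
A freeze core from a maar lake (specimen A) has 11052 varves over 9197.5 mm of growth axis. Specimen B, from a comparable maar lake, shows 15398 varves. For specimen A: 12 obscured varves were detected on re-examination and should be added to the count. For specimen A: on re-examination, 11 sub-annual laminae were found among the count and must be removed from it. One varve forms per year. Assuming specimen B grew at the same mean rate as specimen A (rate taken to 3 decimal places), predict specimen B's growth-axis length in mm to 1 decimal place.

Specimen A: correcting the raw count gives 11052 − 11 + 12 = 11053 true varves.
A: Mean rate = 9197.5 mm / 11053 years ≈ 0.832 mm per year.
B's length ≈ 0.832 × 15398 = 12811.1 mm.

12811.1 mm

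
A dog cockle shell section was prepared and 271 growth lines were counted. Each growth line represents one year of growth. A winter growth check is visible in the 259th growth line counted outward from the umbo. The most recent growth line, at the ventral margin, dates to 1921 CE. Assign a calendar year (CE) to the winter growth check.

1909 CE

271 − 259 = 12 growth lines lie beyond the winter growth check toward the ventral margin.
Counting back 12 years from 1921 CE places the winter growth check in 1921 − 12 = 1909 CE.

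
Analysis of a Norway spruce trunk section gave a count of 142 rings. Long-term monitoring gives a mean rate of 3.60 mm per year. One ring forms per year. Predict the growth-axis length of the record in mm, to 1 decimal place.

The record spans 142 years at 3.60 mm per year.
Length ≈ 3.60 × 142 = 511.2 mm.

511.2 mm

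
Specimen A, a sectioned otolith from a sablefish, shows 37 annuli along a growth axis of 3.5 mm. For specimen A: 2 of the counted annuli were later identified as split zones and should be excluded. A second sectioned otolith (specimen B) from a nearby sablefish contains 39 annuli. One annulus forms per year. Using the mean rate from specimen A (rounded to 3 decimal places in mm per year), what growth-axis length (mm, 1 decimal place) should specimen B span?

3.9 mm

Specimen A: after corrections the count is 37 − 2 = 35 annuli.
A: Mean rate = 3.5 mm / 35 years ≈ 0.100 mm per year.
Length of B = 0.100 × 39 = 3.9 mm.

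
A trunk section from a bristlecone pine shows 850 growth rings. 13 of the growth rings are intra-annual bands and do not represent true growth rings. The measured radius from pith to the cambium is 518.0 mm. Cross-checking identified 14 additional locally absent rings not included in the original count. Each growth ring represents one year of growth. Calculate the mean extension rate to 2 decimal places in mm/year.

After corrections the count is 850 − 13 + 14 = 851 growth rings.
518.0 mm over 851 years gives 518.0 / 851 ≈ 0.61 mm/year.

0.61 mm/year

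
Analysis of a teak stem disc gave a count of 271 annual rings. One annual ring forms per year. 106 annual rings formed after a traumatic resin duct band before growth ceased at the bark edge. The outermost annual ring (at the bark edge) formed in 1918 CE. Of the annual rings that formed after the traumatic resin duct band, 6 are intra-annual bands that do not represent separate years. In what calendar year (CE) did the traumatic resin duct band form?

1818 CE

There are 106 annual rings younger than the traumatic resin duct band.
Removing the 6 false annual rings leaves 106 − 6 = 100 true annual rings beyond the traumatic resin duct band.
Counting back 100 years from 1918 CE places the traumatic resin duct band in 1918 − 100 = 1818 CE.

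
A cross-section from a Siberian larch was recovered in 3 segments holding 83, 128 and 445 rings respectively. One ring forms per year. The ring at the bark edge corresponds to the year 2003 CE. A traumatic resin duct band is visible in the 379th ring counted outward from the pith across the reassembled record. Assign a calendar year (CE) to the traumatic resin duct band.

1726 CE

Total rings = 83 + 128 + 445 = 656.
656 − 379 = 277 rings lie beyond the traumatic resin duct band toward the bark edge.
2003 − 277 = 1726 CE.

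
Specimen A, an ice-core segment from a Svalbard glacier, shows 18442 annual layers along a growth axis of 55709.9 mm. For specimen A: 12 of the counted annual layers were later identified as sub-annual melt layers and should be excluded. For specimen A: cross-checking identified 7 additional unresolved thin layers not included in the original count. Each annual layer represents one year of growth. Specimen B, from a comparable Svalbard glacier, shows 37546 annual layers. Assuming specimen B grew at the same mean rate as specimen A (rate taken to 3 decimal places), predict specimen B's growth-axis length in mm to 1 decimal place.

Specimen A: correcting the raw count gives 18442 − 12 + 7 = 18437 true annual layers.
A: 55709.9 mm over 18437 years gives 55709.9 / 18437 ≈ 3.022 mm per year.
Length of B = 3.022 × 37546 = 113464.0 mm.

113464.0 mm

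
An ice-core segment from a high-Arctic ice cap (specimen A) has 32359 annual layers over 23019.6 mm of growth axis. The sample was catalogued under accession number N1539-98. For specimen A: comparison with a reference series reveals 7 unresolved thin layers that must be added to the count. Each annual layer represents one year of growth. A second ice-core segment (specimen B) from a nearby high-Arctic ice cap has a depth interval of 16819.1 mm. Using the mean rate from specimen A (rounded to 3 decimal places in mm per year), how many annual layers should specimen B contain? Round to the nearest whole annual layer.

23656 annual layers

Specimen A: true annual layer count = 32359 + 7 = 32366.
A: Mean rate = 23019.6 mm / 32366 years ≈ 0.711 mm/year.
B spans 16819.1 / 0.711 = 23655.56 years ≈ 23656 annual layers.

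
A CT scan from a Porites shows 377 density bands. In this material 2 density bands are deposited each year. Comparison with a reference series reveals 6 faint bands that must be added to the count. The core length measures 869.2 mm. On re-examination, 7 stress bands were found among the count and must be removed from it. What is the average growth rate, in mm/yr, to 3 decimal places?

Correcting the raw count gives 377 − 7 + 6 = 376 true density bands.
376 density bands at 2 per year is 376 / 2 = 188 years.
Mean rate = 869.2 mm / 188 years ≈ 4.623 mm/yr.

4.623 mm/yr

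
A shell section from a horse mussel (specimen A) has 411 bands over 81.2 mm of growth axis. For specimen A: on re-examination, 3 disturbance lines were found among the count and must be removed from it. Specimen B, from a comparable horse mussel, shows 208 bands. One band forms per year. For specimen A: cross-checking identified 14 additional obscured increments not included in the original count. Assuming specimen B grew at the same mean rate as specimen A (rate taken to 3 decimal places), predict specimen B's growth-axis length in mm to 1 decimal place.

Specimen A: adjusted count: 411 − 3 + 14 = 422 bands.
A: 81.2 mm over 422 years gives 81.2 / 422 ≈ 0.192 mm/yr.
B's length ≈ 0.192 × 208 = 39.9 mm.

39.9 mm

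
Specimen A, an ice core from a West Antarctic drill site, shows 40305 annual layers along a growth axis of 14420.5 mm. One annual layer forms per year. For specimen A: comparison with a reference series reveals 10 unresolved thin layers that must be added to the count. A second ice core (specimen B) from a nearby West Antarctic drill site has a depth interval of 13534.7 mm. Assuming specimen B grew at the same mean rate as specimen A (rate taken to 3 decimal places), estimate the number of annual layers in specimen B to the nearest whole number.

37806 annual layers

Specimen A: correcting the raw count gives 40305 + 10 = 40315 true annual layers.
A: Extension rate ≈ 14420.5 / 40315 = 0.358 mm per year.
Specimen B: 13534.7 mm / 0.358 mm per year = 37806.42 years ≈ 37806 annual layers.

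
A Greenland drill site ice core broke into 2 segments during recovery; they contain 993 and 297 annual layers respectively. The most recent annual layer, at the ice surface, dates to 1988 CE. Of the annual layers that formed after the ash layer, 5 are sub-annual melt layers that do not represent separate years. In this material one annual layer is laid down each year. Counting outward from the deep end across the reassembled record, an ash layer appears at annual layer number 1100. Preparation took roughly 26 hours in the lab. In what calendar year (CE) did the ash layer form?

Total annual layers = 993 + 297 = 1290.
1290 − 1100 = 190 annual layers lie beyond the ash layer toward the ice surface.
190 − 5 false = 185 true annual layers after the ash layer.
1988 − 185 = 1803 CE.

1803 CE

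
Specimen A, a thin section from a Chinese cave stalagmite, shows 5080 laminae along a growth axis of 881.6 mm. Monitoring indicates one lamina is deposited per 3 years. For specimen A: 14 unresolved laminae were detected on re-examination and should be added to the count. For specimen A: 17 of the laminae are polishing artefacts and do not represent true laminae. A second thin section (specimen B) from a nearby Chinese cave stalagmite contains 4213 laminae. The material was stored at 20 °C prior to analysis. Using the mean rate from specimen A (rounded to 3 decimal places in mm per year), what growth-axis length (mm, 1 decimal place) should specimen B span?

733.1 mm

Specimen A: true lamina count = 5080 − 17 + 14 = 5077.
Specimen A: multiplying by 3 years per lamina: 5077 × 3 = 15231 years.
A: 881.6 mm over 15231 years gives 881.6 / 15231 ≈ 0.058 mm/year.
Specimen B: at 3 years per lamina, 4213 × 3 = 12639 years. B's length ≈ 0.058 × 12639 = 733.1 mm.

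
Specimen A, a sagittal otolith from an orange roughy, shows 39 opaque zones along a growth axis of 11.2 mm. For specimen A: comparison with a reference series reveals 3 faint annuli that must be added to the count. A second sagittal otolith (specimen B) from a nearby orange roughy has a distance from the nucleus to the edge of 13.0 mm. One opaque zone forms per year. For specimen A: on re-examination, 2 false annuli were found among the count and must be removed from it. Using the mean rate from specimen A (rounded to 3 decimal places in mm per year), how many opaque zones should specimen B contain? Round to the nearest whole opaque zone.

Specimen A: true opaque zone count = 39 − 2 + 3 = 40.
A: Extension rate ≈ 11.2 / 40 = 0.280 mm/year.
For B, 13.0 / 0.280 = 46.43 years ≈ 46 opaque zones.

46 opaque zones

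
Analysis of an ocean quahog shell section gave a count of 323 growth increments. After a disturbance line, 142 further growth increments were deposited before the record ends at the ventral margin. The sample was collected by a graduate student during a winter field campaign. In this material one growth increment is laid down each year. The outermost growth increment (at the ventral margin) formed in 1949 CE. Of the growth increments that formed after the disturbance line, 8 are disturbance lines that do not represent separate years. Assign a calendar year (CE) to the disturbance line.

1815 CE

142 growth increments post-date the disturbance line.
Removing the 8 false growth increments leaves 142 − 8 = 134 true growth increments beyond the disturbance line.
The growth increment at the ventral margin is 1949 CE, so the disturbance line dates to 1949 − 134 = 1815 CE.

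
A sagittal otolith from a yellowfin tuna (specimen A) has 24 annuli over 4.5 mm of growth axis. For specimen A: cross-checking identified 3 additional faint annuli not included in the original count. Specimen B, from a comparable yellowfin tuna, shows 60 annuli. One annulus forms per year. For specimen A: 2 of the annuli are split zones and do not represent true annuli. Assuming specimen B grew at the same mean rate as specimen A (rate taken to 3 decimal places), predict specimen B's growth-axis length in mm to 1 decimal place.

10.8 mm

Specimen A: true annulus count = 24 − 2 + 3 = 25.
A: Mean rate = 4.5 mm / 25 years ≈ 0.180 mm/year.
B's length ≈ 0.180 × 60 = 10.8 mm.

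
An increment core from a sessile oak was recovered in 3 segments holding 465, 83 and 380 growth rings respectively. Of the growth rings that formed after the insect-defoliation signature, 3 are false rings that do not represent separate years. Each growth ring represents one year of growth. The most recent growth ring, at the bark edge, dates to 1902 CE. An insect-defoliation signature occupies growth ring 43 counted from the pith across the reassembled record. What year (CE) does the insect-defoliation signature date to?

1020 CE

Total growth rings = 465 + 83 + 380 = 928.
The insect-defoliation signature sits at growth ring 43 from the pith, so 928 − 43 = 885 growth rings formed after it.
Excluding 3 false growth rings: 885 − 3 = 882.
The growth ring at the bark edge is 1902 CE, so the insect-defoliation signature dates to 1902 − 882 = 1020 CE.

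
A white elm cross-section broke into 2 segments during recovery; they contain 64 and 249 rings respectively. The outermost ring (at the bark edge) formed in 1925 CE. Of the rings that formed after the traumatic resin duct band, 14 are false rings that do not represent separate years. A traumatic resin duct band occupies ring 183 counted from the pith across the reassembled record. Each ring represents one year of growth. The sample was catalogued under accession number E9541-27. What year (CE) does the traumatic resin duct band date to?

Total rings = 64 + 249 = 313.
The traumatic resin duct band sits at ring 183 from the pith, so 313 − 183 = 130 rings formed after it.
Removing the 14 false rings leaves 130 − 14 = 116 true rings beyond the traumatic resin duct band.
Counting back 116 years from 1925 CE places the traumatic resin duct band in 1925 − 116 = 1809 CE.

1809 CE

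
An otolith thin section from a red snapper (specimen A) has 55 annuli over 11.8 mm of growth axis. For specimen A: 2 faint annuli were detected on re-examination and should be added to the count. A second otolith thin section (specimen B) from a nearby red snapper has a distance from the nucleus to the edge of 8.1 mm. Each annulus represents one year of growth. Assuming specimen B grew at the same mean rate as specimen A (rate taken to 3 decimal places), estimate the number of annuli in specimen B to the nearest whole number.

Specimen A: after corrections the count is 55 + 2 = 57 annuli.
A: 11.8 mm over 57 years gives 11.8 / 57 ≈ 0.207 mm per year.
B spans 8.1 / 0.207 = 39.13 years ≈ 39 annuli.

39 annuli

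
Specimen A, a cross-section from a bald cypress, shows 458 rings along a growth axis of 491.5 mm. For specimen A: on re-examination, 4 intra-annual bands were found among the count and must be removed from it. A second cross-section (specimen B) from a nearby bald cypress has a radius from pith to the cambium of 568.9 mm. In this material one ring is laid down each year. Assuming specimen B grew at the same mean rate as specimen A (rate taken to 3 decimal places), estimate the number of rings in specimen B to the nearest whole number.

525 rings

Specimen A: true ring count = 458 − 4 = 454.
A: 491.5 mm over 454 years gives 491.5 / 454 ≈ 1.083 mm per year.
B spans 568.9 / 1.083 = 525.30 years ≈ 525 rings.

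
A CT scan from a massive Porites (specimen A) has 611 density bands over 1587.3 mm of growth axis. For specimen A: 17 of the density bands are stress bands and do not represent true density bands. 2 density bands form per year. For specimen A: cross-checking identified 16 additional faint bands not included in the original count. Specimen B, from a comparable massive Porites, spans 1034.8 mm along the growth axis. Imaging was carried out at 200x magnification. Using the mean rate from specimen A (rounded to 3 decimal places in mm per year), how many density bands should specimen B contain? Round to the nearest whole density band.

398 density bands

Specimen A: true density band count = 611 − 17 + 16 = 610.
Specimen A: with 2 density bands per year, 610 / 2 = 305 years.
A: Extension rate ≈ 1587.3 / 305 = 5.204 mm/yr.
Specimen B: 1034.8 mm / 5.204 mm per year = 198.85 years; at 2 density bands per year that is 198.85 × 2 ≈ 398 density bands.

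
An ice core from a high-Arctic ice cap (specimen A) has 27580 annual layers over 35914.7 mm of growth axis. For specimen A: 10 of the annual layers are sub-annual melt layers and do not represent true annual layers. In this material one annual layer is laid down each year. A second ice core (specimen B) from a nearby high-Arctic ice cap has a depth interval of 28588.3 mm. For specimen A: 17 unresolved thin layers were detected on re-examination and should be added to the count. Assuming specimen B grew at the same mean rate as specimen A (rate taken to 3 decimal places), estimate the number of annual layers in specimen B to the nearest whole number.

21957 annual layers

Specimen A: after corrections the count is 27580 − 10 + 17 = 27587 annual layers.
A: 35914.7 mm over 27587 years gives 35914.7 / 27587 ≈ 1.302 mm/yr.
Specimen B: 28588.3 mm / 1.302 mm per year = 21957.22 years ≈ 21957 annual layers.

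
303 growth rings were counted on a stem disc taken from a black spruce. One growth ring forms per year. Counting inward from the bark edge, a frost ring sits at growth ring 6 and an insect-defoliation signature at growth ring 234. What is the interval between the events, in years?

228 years

Separation: 234 − 6 = 228 growth rings.
That is 228 years at one growth ring per year.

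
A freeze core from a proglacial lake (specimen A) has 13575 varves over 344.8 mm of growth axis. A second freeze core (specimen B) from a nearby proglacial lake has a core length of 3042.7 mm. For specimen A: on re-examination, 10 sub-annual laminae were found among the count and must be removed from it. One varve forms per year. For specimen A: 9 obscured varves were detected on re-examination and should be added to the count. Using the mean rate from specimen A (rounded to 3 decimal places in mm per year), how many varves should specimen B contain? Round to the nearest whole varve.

121708 varves

Specimen A: correcting the raw count gives 13575 − 10 + 9 = 13574 true varves.
A: Mean rate = 344.8 mm / 13574 years ≈ 0.025 mm per year.
Specimen B: 3042.7 mm / 0.025 mm per year = 121708.00 years ≈ 121708 varves.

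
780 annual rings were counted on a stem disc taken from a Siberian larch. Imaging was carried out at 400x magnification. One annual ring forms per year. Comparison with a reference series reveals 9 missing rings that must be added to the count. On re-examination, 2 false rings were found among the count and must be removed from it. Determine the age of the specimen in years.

True annual ring count = 780 − 2 + 9 = 787.
One annual ring per year makes the duration 787 years.

787 years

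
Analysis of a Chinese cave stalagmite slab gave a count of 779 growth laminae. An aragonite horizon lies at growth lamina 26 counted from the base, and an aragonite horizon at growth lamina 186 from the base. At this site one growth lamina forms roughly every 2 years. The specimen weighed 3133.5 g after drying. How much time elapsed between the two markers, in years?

320 years

The two markers are separated by 186 − 26 = 160 growth laminae.
Multiplying by 2 years per growth lamina: 160 × 2 = 320 years.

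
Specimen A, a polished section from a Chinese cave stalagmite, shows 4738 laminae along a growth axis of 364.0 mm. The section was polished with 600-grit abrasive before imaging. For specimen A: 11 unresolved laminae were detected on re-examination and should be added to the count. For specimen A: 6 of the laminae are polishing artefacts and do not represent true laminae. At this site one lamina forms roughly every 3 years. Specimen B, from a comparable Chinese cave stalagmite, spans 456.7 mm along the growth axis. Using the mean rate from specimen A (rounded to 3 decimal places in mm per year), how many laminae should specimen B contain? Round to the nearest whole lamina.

Specimen A: correcting the raw count gives 4738 − 6 + 11 = 4743 true laminae.
Specimen A: 4743 laminae at 3 years each span 4743 × 3 = 14229 years.
A: 364.0 mm over 14229 years gives 364.0 / 14229 ≈ 0.026 mm/year.
For B, 456.7 / 0.026 = 17565.38 years; at 3 years per lamina that is 17565.38 / 3 ≈ 5855 laminae.

5855 laminae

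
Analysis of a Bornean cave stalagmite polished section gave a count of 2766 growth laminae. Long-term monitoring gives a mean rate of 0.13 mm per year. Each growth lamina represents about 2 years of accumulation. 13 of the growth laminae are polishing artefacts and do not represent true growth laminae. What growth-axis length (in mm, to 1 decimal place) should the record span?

Adjusted count: 2766 − 13 = 2753 growth laminae.
At 2 years per growth lamina, 2753 × 2 = 5506 years.
Length ≈ 0.13 × 5506 = 715.8 mm.

715.8 mm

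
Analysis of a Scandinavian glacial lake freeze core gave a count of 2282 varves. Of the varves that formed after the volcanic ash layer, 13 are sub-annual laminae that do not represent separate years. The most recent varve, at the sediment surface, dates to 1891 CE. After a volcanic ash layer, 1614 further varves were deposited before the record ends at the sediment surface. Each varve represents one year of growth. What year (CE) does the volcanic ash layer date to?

290 CE

There are 1614 varves younger than the volcanic ash layer.
1614 − 13 false = 1601 true varves after the volcanic ash layer.
The varve at the sediment surface is 1891 CE, so the volcanic ash layer dates to 1891 − 1601 = 290 CE.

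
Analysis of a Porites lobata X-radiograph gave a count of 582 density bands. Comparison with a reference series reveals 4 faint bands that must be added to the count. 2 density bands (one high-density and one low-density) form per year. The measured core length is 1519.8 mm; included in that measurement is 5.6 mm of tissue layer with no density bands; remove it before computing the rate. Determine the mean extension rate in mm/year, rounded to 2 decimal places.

Correcting the raw count gives 582 + 4 = 586 true density bands.
Dividing by 2 density bands per year: 586 / 2 = 293 years.
The growth record spans 1519.8 − 5.6 = 1514.2 mm.
Mean rate = 1514.2 mm / 293 years ≈ 5.17 mm/year.

5.17 mm/year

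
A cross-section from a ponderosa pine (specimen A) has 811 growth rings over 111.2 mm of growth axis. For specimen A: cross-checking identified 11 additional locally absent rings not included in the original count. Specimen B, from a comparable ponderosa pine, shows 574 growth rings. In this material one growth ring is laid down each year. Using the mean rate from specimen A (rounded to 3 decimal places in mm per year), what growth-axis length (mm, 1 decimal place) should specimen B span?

Specimen A: after corrections the count is 811 + 11 = 822 growth rings.
A: 111.2 mm over 822 years gives 111.2 / 822 ≈ 0.135 mm/yr.
For B, 0.135 mm/year × 574 years = 77.5 mm.

77.5 mm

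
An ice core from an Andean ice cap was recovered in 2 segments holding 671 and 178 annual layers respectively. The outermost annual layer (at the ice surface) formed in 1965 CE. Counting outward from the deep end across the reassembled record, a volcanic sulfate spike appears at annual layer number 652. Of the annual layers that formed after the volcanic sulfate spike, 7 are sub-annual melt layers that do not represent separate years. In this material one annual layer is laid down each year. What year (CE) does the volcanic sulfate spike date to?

1775 CE

Total annual layers = 671 + 178 = 849.
The volcanic sulfate spike sits at annual layer 652 from the deep end, so 849 − 652 = 197 annual layers formed after it.
Removing the 7 false annual layers leaves 197 − 7 = 190 true annual layers beyond the volcanic sulfate spike.
1965 − 190 = 1775 CE.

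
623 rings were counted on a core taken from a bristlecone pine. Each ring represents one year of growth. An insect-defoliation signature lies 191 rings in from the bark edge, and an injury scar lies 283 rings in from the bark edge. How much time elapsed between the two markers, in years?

92 yr

283 − 191 = 92 rings lie between the two events.
That is 92 years at one ring per year.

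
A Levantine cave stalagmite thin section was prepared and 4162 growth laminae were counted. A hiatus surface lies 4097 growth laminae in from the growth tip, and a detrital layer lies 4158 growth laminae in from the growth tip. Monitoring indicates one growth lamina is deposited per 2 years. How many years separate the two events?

122 years

The two markers are separated by 4158 − 4097 = 61 growth laminae.
At 2 years per growth lamina, 61 × 2 = 122 years.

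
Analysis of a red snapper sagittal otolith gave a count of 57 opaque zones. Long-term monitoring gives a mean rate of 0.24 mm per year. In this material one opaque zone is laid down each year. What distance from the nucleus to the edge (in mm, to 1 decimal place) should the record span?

The record spans 57 years at 0.24 mm per year.
Length ≈ 0.24 × 57 = 13.7 mm.

13.7 mm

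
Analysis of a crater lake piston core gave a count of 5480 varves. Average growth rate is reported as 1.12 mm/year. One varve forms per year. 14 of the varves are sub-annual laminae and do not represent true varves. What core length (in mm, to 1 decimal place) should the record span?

6121.9 mm

Correcting the raw count gives 5480 − 14 = 5466 true varves.
5466 years at 1.12 mm/year gives 1.12 × 5466 = 6121.9 mm.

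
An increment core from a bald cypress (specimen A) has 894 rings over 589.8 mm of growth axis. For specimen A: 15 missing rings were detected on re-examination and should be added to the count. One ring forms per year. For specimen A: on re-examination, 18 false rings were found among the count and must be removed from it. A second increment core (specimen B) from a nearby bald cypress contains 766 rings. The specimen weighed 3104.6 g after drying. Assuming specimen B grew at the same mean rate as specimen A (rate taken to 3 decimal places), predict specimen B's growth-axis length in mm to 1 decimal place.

Specimen A: adjusted count: 894 − 18 + 15 = 891 rings.
A: Mean rate = 589.8 mm / 891 years ≈ 0.662 mm/yr.
Length of B = 0.662 × 766 = 507.1 mm.

507.1 mm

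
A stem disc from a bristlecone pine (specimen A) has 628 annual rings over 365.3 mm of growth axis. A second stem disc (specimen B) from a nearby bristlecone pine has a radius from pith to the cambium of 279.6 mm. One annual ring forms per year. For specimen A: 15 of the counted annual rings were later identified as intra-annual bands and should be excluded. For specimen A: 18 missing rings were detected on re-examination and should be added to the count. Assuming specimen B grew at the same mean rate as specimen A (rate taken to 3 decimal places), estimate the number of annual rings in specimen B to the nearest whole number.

Specimen A: correcting the raw count gives 628 − 15 + 18 = 631 true annual rings.
A: Mean rate = 365.3 mm / 631 years ≈ 0.579 mm/year.
For B, 279.6 / 0.579 = 482.90 years ≈ 483 annual rings.

483 annual rings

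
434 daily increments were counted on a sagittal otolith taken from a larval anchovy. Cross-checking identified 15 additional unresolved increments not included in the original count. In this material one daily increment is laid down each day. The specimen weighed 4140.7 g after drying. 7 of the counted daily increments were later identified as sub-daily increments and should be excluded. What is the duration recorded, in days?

True daily increment count = 434 − 7 + 15 = 442.
With a one-to-one daily increment periodicity this is 442 days.

442 days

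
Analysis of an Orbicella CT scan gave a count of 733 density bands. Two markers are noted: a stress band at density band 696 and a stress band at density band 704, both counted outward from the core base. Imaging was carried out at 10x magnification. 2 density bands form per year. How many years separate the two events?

4 years

The two markers are separated by 704 − 696 = 8 density bands.
8 density bands at 2 per year is 8 / 2 = 4 years.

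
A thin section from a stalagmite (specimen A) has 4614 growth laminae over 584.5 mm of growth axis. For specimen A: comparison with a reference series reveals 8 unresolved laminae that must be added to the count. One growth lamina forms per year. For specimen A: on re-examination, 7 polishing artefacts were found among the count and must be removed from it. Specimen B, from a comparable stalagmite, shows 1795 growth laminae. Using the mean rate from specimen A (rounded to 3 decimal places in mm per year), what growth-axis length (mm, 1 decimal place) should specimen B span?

228.0 mm

Specimen A: after corrections the count is 4614 − 7 + 8 = 4615 growth laminae.
A: Mean rate = 584.5 mm / 4615 years ≈ 0.127 mm/year.
For B, 0.127 mm/year × 1795 years = 228.0 mm.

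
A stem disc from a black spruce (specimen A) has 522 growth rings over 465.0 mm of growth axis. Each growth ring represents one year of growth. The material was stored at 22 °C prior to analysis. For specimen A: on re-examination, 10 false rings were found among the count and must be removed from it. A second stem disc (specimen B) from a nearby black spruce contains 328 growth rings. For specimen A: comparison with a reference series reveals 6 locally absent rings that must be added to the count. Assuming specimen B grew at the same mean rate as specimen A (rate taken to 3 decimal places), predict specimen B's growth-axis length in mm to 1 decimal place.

294.5 mm

Specimen A: adjusted count: 522 − 10 + 6 = 518 growth rings.
A: 465.0 mm over 518 years gives 465.0 / 518 ≈ 0.898 mm/year.
Length of B = 0.898 × 328 = 294.5 mm.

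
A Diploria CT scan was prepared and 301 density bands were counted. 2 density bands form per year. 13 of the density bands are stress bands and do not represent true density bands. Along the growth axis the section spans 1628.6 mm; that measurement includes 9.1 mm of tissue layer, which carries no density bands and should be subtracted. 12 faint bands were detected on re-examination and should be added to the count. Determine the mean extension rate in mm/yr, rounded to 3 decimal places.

Correcting the raw count gives 301 − 13 + 12 = 300 true density bands.
300 density bands at 2 per year is 300 / 2 = 150 years.
Net length = 1628.6 − 9.1 = 1619.5 mm.
Extension rate ≈ 1619.5 / 150 = 10.797 mm/yr.

10.797 mm/yr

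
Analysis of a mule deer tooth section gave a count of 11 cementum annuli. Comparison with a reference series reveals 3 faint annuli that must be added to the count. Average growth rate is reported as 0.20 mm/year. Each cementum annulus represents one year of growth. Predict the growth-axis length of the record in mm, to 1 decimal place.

2.8 mm

True cementum annulus count = 11 + 3 = 14.
14 years at 0.20 mm/year gives 0.20 × 14 = 2.8 mm.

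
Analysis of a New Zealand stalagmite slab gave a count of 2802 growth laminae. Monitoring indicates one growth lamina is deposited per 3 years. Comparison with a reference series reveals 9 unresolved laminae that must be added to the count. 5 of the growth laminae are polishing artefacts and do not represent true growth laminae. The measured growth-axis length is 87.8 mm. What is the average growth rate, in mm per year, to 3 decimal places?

0.010 mm per year

Correcting the raw count gives 2802 − 5 + 9 = 2806 true growth laminae.
Multiplying by 3 years per growth lamina: 2806 × 3 = 8418 years.
Mean rate = 87.8 mm / 8418 years ≈ 0.010 mm per year.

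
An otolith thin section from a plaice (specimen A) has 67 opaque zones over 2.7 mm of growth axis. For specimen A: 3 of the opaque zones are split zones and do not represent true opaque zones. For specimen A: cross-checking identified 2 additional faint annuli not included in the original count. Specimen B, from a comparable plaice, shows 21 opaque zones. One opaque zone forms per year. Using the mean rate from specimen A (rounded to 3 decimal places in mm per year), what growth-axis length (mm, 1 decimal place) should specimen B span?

0.9 mm

Specimen A: true opaque zone count = 67 − 3 + 2 = 66.
A: Extension rate ≈ 2.7 / 66 = 0.041 mm per year.
Length of B = 0.041 × 21 = 0.9 mm.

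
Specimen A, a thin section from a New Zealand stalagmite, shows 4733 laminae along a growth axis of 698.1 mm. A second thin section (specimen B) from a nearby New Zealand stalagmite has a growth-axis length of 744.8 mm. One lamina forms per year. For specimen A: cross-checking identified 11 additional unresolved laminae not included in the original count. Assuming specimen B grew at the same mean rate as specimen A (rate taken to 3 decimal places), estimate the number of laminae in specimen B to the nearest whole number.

5067 laminae

Specimen A: after corrections the count is 4733 + 11 = 4744 laminae.
A: 698.1 mm over 4744 years gives 698.1 / 4744 ≈ 0.147 mm per year.
B spans 744.8 / 0.147 = 5066.67 years ≈ 5067 laminae.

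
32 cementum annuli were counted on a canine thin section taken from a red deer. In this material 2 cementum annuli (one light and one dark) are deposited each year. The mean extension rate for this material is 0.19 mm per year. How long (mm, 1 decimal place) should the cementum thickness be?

32 cementum annuli at 2 per year is 32 / 2 = 16 years.
Predicted length = 0.19 mm/year × 16 years = 3.0 mm.

3.0 mm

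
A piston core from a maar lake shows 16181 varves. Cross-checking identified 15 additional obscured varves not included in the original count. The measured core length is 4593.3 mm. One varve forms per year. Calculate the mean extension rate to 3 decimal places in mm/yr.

True varve count = 16181 + 15 = 16196.
4593.3 mm over 16196 years gives 4593.3 / 16196 ≈ 0.284 mm/yr.

0.284 mm/yr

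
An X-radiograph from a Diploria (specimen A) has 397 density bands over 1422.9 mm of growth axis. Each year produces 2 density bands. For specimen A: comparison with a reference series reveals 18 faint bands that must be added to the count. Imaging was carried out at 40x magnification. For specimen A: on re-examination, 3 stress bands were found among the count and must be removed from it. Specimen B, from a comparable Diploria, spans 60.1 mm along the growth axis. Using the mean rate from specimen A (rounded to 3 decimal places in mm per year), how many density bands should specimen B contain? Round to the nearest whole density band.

17 density bands

Specimen A: adjusted count: 397 − 3 + 18 = 412 density bands.
Specimen A: 412 density bands at 2 per year is 412 / 2 = 206 years.
A: Extension rate ≈ 1422.9 / 206 = 6.907 mm/yr.
For B, 60.1 / 6.907 = 8.70 years; at 2 density bands per year that is 8.70 × 2 ≈ 17 density bands.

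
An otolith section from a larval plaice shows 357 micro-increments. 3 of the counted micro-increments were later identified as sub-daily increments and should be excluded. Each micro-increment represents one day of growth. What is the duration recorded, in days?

Correcting the raw count gives 357 − 3 = 354 true micro-increments.
At one micro-increment per day, that is 354 days.

354 days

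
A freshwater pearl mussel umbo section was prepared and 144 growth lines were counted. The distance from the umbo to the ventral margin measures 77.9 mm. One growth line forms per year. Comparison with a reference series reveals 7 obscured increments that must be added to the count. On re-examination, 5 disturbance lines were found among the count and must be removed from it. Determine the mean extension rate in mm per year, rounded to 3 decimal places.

After corrections the count is 144 − 5 + 7 = 146 growth lines.
77.9 mm over 146 years gives 77.9 / 146 ≈ 0.534 mm per year.

0.534 mm per year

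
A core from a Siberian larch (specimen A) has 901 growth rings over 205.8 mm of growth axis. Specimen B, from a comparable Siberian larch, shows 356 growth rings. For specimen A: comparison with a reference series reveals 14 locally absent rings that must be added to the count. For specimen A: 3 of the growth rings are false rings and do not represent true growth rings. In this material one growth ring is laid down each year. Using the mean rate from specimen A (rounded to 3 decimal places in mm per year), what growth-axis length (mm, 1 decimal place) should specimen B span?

80.5 mm

Specimen A: after corrections the count is 901 − 3 + 14 = 912 growth rings.
A: Extension rate ≈ 205.8 / 912 = 0.226 mm/yr.
Length of B = 0.226 × 356 = 80.5 mm.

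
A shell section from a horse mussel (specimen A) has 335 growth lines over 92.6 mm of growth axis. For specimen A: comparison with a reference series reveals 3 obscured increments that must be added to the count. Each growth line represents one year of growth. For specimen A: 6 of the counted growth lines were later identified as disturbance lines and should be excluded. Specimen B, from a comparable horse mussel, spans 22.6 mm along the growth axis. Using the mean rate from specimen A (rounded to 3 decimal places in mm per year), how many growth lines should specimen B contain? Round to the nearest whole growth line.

81 growth lines

Specimen A: true growth line count = 335 − 6 + 3 = 332.
A: Extension rate ≈ 92.6 / 332 = 0.279 mm per year.
B spans 22.6 / 0.279 = 81.00 years ≈ 81 growth lines.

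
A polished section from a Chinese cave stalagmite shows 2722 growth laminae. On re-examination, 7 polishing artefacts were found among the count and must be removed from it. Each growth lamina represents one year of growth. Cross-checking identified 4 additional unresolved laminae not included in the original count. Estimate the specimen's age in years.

After corrections the count is 2722 − 7 + 4 = 2719 growth laminae.
With a one-to-one growth lamina periodicity this is 2719 years.

2719 years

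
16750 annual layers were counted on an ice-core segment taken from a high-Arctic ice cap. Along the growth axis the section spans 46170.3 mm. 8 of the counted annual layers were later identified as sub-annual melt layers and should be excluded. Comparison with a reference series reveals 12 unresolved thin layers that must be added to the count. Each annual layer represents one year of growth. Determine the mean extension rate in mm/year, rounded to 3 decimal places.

2.756 mm/year

True annual layer count = 16750 − 8 + 12 = 16754.
Mean rate = 46170.3 mm / 16754 years ≈ 2.756 mm/year.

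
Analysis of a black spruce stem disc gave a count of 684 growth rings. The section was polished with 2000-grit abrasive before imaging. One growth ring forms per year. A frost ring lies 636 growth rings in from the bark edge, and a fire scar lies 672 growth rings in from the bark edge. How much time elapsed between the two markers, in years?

36 years

Separation: 672 − 636 = 36 growth rings.
At one growth ring per year, 36 years elapsed between them.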